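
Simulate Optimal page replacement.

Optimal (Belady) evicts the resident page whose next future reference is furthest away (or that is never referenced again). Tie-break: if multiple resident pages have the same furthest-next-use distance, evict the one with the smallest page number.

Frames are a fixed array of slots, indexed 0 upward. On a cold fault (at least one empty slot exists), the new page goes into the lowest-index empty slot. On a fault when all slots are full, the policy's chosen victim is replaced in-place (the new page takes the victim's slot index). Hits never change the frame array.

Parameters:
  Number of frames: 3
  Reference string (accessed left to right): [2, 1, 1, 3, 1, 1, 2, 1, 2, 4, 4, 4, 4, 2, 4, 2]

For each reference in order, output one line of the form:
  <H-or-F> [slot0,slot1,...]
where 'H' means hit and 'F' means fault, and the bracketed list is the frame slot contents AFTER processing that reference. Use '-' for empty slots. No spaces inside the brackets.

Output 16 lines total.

F [2,-,-]
F [2,1,-]
H [2,1,-]
F [2,1,3]
H [2,1,3]
H [2,1,3]
H [2,1,3]
H [2,1,3]
H [2,1,3]
F [2,4,3]
H [2,4,3]
H [2,4,3]
H [2,4,3]
H [2,4,3]
H [2,4,3]
H [2,4,3]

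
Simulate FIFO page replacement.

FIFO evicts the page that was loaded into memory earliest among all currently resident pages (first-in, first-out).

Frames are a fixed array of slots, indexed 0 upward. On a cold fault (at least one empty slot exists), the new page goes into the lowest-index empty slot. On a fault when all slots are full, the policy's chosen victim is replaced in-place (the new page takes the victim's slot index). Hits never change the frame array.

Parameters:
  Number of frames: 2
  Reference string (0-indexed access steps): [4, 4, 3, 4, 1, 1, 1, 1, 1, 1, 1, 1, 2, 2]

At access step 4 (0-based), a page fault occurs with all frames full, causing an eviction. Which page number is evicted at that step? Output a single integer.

Step 0: ref 4 -> FAULT, frames=[4,-]
Step 1: ref 4 -> HIT, frames=[4,-]
Step 2: ref 3 -> FAULT, frames=[4,3]
Step 3: ref 4 -> HIT, frames=[4,3]
Step 4: ref 1 -> FAULT, evict 4, frames=[1,3]
At step 4: evicted page 4

Answer: 4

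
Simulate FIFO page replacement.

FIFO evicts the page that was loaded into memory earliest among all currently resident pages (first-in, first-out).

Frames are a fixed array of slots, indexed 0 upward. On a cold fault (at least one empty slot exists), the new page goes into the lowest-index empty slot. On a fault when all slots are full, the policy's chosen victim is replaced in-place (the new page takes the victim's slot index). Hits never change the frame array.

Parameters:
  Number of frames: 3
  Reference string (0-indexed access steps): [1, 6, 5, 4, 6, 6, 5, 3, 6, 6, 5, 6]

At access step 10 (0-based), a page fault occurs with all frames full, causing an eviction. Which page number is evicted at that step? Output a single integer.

Answer: 4

Derivation:
Step 0: ref 1 -> FAULT, frames=[1,-,-]
Step 1: ref 6 -> FAULT, frames=[1,6,-]
Step 2: ref 5 -> FAULT, frames=[1,6,5]
Step 3: ref 4 -> FAULT, evict 1, frames=[4,6,5]
Step 4: ref 6 -> HIT, frames=[4,6,5]
Step 5: ref 6 -> HIT, frames=[4,6,5]
Step 6: ref 5 -> HIT, frames=[4,6,5]
Step 7: ref 3 -> FAULT, evict 6, frames=[4,3,5]
Step 8: ref 6 -> FAULT, evict 5, frames=[4,3,6]
Step 9: ref 6 -> HIT, frames=[4,3,6]
Step 10: ref 5 -> FAULT, evict 4, frames=[5,3,6]
At step 10: evicted page 4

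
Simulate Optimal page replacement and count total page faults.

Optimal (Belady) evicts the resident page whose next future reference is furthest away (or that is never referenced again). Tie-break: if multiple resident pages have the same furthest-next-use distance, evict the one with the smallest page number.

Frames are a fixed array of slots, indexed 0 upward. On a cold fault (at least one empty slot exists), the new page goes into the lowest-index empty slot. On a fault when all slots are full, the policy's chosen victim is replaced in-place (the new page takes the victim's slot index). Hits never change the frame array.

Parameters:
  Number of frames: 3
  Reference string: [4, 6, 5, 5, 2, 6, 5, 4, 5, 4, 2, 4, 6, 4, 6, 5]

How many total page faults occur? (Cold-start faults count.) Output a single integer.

Answer: 6

Derivation:
Step 0: ref 4 → FAULT, frames=[4,-,-]
Step 1: ref 6 → FAULT, frames=[4,6,-]
Step 2: ref 5 → FAULT, frames=[4,6,5]
Step 3: ref 5 → HIT, frames=[4,6,5]
Step 4: ref 2 → FAULT (evict 4), frames=[2,6,5]
Step 5: ref 6 → HIT, frames=[2,6,5]
Step 6: ref 5 → HIT, frames=[2,6,5]
Step 7: ref 4 → FAULT (evict 6), frames=[2,4,5]
Step 8: ref 5 → HIT, frames=[2,4,5]
Step 9: ref 4 → HIT, frames=[2,4,5]
Step 10: ref 2 → HIT, frames=[2,4,5]
Step 11: ref 4 → HIT, frames=[2,4,5]
Step 12: ref 6 → FAULT (evict 2), frames=[6,4,5]
Step 13: ref 4 → HIT, frames=[6,4,5]
Step 14: ref 6 → HIT, frames=[6,4,5]
Step 15: ref 5 → HIT, frames=[6,4,5]
Total faults: 6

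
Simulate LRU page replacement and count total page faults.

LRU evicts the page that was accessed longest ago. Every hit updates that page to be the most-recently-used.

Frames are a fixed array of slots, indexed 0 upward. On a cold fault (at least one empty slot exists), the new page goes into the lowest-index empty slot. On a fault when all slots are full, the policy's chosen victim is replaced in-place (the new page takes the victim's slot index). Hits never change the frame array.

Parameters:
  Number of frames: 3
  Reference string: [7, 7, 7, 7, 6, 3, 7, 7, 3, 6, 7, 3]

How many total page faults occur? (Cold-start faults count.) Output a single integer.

Answer: 3

Derivation:
Step 0: ref 7 → FAULT, frames=[7,-,-]
Step 1: ref 7 → HIT, frames=[7,-,-]
Step 2: ref 7 → HIT, frames=[7,-,-]
Step 3: ref 7 → HIT, frames=[7,-,-]
Step 4: ref 6 → FAULT, frames=[7,6,-]
Step 5: ref 3 → FAULT, frames=[7,6,3]
Step 6: ref 7 → HIT, frames=[7,6,3]
Step 7: ref 7 → HIT, frames=[7,6,3]
Step 8: ref 3 → HIT, frames=[7,6,3]
Step 9: ref 6 → HIT, frames=[7,6,3]
Step 10: ref 7 → HIT, frames=[7,6,3]
Step 11: ref 3 → HIT, frames=[7,6,3]
Total faults: 3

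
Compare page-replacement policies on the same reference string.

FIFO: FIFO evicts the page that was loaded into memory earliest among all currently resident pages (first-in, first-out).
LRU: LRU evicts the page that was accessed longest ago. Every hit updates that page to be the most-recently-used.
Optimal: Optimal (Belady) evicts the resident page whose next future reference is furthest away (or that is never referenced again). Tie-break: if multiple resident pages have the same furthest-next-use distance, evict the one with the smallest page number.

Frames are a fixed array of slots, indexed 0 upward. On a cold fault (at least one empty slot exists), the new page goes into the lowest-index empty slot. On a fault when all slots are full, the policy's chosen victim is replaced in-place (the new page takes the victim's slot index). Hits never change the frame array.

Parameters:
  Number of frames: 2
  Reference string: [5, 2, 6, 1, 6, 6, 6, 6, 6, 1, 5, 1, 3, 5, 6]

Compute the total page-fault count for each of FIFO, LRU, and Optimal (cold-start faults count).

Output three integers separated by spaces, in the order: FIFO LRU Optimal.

--- FIFO ---
  step 0: ref 5 -> FAULT, frames=[5,-] (faults so far: 1)
  step 1: ref 2 -> FAULT, frames=[5,2] (faults so far: 2)
  step 2: ref 6 -> FAULT, evict 5, frames=[6,2] (faults so far: 3)
  step 3: ref 1 -> FAULT, evict 2, frames=[6,1] (faults so far: 4)
  step 4: ref 6 -> HIT, frames=[6,1] (faults so far: 4)
  step 5: ref 6 -> HIT, frames=[6,1] (faults so far: 4)
  step 6: ref 6 -> HIT, frames=[6,1] (faults so far: 4)
  step 7: ref 6 -> HIT, frames=[6,1] (faults so far: 4)
  step 8: ref 6 -> HIT, frames=[6,1] (faults so far: 4)
  step 9: ref 1 -> HIT, frames=[6,1] (faults so far: 4)
  step 10: ref 5 -> FAULT, evict 6, frames=[5,1] (faults so far: 5)
  step 11: ref 1 -> HIT, frames=[5,1] (faults so far: 5)
  step 12: ref 3 -> FAULT, evict 1, frames=[5,3] (faults so far: 6)
  step 13: ref 5 -> HIT, frames=[5,3] (faults so far: 6)
  step 14: ref 6 -> FAULT, evict 5, frames=[6,3] (faults so far: 7)
  FIFO total faults: 7
--- LRU ---
  step 0: ref 5 -> FAULT, frames=[5,-] (faults so far: 1)
  step 1: ref 2 -> FAULT, frames=[5,2] (faults so far: 2)
  step 2: ref 6 -> FAULT, evict 5, frames=[6,2] (faults so far: 3)
  step 3: ref 1 -> FAULT, evict 2, frames=[6,1] (faults so far: 4)
  step 4: ref 6 -> HIT, frames=[6,1] (faults so far: 4)
  step 5: ref 6 -> HIT, frames=[6,1] (faults so far: 4)
  step 6: ref 6 -> HIT, frames=[6,1] (faults so far: 4)
  step 7: ref 6 -> HIT, frames=[6,1] (faults so far: 4)
  step 8: ref 6 -> HIT, frames=[6,1] (faults so far: 4)
  step 9: ref 1 -> HIT, frames=[6,1] (faults so far: 4)
  step 10: ref 5 -> FAULT, evict 6, frames=[5,1] (faults so far: 5)
  step 11: ref 1 -> HIT, frames=[5,1] (faults so far: 5)
  step 12: ref 3 -> FAULT, evict 5, frames=[3,1] (faults so far: 6)
  step 13: ref 5 -> FAULT, evict 1, frames=[3,5] (faults so far: 7)
  step 14: ref 6 -> FAULT, evict 3, frames=[6,5] (faults so far: 8)
  LRU total faults: 8
--- Optimal ---
  step 0: ref 5 -> FAULT, frames=[5,-] (faults so far: 1)
  step 1: ref 2 -> FAULT, frames=[5,2] (faults so far: 2)
  step 2: ref 6 -> FAULT, evict 2, frames=[5,6] (faults so far: 3)
  step 3: ref 1 -> FAULT, evict 5, frames=[1,6] (faults so far: 4)
  step 4: ref 6 -> HIT, frames=[1,6] (faults so far: 4)
  step 5: ref 6 -> HIT, frames=[1,6] (faults so far: 4)
  step 6: ref 6 -> HIT, frames=[1,6] (faults so far: 4)
  step 7: ref 6 -> HIT, frames=[1,6] (faults so far: 4)
  step 8: ref 6 -> HIT, frames=[1,6] (faults so far: 4)
  step 9: ref 1 -> HIT, frames=[1,6] (faults so far: 4)
  step 10: ref 5 -> FAULT, evict 6, frames=[1,5] (faults so far: 5)
  step 11: ref 1 -> HIT, frames=[1,5] (faults so far: 5)
  step 12: ref 3 -> FAULT, evict 1, frames=[3,5] (faults so far: 6)
  step 13: ref 5 -> HIT, frames=[3,5] (faults so far: 6)
  step 14: ref 6 -> FAULT, evict 3, frames=[6,5] (faults so far: 7)
  Optimal total faults: 7

Answer: 7 8 7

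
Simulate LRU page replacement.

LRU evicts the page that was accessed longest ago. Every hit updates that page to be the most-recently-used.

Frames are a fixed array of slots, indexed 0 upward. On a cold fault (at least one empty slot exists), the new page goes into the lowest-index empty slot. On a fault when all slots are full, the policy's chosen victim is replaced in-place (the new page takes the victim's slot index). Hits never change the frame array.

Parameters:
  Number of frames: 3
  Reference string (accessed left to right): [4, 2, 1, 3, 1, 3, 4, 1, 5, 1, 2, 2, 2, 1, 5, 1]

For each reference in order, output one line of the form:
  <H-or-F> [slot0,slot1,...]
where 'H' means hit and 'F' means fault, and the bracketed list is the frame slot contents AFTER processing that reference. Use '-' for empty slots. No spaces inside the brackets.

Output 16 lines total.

F [4,-,-]
F [4,2,-]
F [4,2,1]
F [3,2,1]
H [3,2,1]
H [3,2,1]
F [3,4,1]
H [3,4,1]
F [5,4,1]
H [5,4,1]
F [5,2,1]
H [5,2,1]
H [5,2,1]
H [5,2,1]
H [5,2,1]
H [5,2,1]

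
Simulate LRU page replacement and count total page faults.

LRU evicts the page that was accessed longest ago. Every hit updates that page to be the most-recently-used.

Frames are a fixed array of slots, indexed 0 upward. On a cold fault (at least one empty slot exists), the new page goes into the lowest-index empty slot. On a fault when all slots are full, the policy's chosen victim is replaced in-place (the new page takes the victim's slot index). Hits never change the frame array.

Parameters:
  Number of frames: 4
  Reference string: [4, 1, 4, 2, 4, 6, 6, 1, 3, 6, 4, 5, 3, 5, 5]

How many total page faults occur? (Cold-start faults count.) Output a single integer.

Step 0: ref 4 → FAULT, frames=[4,-,-,-]
Step 1: ref 1 → FAULT, frames=[4,1,-,-]
Step 2: ref 4 → HIT, frames=[4,1,-,-]
Step 3: ref 2 → FAULT, frames=[4,1,2,-]
Step 4: ref 4 → HIT, frames=[4,1,2,-]
Step 5: ref 6 → FAULT, frames=[4,1,2,6]
Step 6: ref 6 → HIT, frames=[4,1,2,6]
Step 7: ref 1 → HIT, frames=[4,1,2,6]
Step 8: ref 3 → FAULT (evict 2), frames=[4,1,3,6]
Step 9: ref 6 → HIT, frames=[4,1,3,6]
Step 10: ref 4 → HIT, frames=[4,1,3,6]
Step 11: ref 5 → FAULT (evict 1), frames=[4,5,3,6]
Step 12: ref 3 → HIT, frames=[4,5,3,6]
Step 13: ref 5 → HIT, frames=[4,5,3,6]
Step 14: ref 5 → HIT, frames=[4,5,3,6]
Total faults: 6

Answer: 6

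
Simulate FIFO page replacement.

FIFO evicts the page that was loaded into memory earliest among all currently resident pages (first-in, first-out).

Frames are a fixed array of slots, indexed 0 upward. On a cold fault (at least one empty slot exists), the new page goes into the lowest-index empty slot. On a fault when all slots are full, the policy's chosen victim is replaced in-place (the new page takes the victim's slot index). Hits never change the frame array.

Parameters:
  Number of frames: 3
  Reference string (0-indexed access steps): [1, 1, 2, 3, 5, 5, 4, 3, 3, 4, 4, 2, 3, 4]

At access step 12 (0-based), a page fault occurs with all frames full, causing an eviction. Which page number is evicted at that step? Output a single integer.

Answer: 5

Derivation:
Step 0: ref 1 -> FAULT, frames=[1,-,-]
Step 1: ref 1 -> HIT, frames=[1,-,-]
Step 2: ref 2 -> FAULT, frames=[1,2,-]
Step 3: ref 3 -> FAULT, frames=[1,2,3]
Step 4: ref 5 -> FAULT, evict 1, frames=[5,2,3]
Step 5: ref 5 -> HIT, frames=[5,2,3]
Step 6: ref 4 -> FAULT, evict 2, frames=[5,4,3]
Step 7: ref 3 -> HIT, frames=[5,4,3]
Step 8: ref 3 -> HIT, frames=[5,4,3]
Step 9: ref 4 -> HIT, frames=[5,4,3]
Step 10: ref 4 -> HIT, frames=[5,4,3]
Step 11: ref 2 -> FAULT, evict 3, frames=[5,4,2]
Step 12: ref 3 -> FAULT, evict 5, frames=[3,4,2]
At step 12: evicted page 5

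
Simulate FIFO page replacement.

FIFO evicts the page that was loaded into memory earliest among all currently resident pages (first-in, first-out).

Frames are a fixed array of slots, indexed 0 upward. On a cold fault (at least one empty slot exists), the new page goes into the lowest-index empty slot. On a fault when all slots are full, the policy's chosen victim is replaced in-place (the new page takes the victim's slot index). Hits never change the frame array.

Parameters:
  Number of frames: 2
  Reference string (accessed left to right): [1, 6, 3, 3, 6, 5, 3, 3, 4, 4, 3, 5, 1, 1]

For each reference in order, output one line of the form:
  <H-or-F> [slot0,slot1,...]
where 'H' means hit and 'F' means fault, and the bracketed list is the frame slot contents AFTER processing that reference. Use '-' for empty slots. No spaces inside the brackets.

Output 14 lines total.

F [1,-]
F [1,6]
F [3,6]
H [3,6]
H [3,6]
F [3,5]
H [3,5]
H [3,5]
F [4,5]
H [4,5]
F [4,3]
F [5,3]
F [5,1]
H [5,1]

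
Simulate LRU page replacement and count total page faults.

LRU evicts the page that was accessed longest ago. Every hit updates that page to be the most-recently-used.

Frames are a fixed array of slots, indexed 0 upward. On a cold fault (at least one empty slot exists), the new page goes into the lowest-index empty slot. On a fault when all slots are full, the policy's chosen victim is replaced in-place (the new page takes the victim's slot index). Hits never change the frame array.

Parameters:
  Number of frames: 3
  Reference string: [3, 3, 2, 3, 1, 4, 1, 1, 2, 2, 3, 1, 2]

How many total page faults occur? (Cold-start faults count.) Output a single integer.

Answer: 6

Derivation:
Step 0: ref 3 → FAULT, frames=[3,-,-]
Step 1: ref 3 → HIT, frames=[3,-,-]
Step 2: ref 2 → FAULT, frames=[3,2,-]
Step 3: ref 3 → HIT, frames=[3,2,-]
Step 4: ref 1 → FAULT, frames=[3,2,1]
Step 5: ref 4 → FAULT (evict 2), frames=[3,4,1]
Step 6: ref 1 → HIT, frames=[3,4,1]
Step 7: ref 1 → HIT, frames=[3,4,1]
Step 8: ref 2 → FAULT (evict 3), frames=[2,4,1]
Step 9: ref 2 → HIT, frames=[2,4,1]
Step 10: ref 3 → FAULT (evict 4), frames=[2,3,1]
Step 11: ref 1 → HIT, frames=[2,3,1]
Step 12: ref 2 → HIT, frames=[2,3,1]
Total faults: 6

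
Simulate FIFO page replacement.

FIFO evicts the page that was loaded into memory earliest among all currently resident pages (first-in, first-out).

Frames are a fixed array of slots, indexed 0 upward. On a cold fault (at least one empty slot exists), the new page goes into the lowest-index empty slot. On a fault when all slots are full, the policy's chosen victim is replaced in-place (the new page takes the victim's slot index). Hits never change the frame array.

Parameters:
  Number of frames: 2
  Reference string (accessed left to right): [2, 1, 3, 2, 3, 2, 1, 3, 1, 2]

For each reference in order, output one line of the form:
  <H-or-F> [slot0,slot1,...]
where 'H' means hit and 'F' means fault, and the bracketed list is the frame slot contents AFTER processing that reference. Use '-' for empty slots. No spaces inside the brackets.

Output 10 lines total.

F [2,-]
F [2,1]
F [3,1]
F [3,2]
H [3,2]
H [3,2]
F [1,2]
F [1,3]
H [1,3]
F [2,3]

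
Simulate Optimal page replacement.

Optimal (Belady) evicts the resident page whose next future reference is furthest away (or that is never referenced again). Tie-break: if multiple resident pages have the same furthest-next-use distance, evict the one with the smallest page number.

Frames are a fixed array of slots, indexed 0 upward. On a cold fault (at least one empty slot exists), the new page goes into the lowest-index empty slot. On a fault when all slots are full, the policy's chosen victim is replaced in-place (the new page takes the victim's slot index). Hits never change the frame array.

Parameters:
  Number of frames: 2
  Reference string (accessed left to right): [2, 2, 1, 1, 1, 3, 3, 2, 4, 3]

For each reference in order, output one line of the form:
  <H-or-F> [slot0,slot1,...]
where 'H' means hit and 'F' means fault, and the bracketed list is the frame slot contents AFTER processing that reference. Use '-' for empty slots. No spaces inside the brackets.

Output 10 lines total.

F [2,-]
H [2,-]
F [2,1]
H [2,1]
H [2,1]
F [2,3]
H [2,3]
H [2,3]
F [4,3]
H [4,3]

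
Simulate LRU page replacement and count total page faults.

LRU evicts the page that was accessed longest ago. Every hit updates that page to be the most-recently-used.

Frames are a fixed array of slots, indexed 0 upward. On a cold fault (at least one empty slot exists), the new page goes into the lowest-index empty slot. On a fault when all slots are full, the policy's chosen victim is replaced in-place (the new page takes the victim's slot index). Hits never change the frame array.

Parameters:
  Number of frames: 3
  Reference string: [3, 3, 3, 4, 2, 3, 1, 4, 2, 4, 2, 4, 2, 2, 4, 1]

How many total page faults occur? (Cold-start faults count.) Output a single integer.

Step 0: ref 3 → FAULT, frames=[3,-,-]
Step 1: ref 3 → HIT, frames=[3,-,-]
Step 2: ref 3 → HIT, frames=[3,-,-]
Step 3: ref 4 → FAULT, frames=[3,4,-]
Step 4: ref 2 → FAULT, frames=[3,4,2]
Step 5: ref 3 → HIT, frames=[3,4,2]
Step 6: ref 1 → FAULT (evict 4), frames=[3,1,2]
Step 7: ref 4 → FAULT (evict 2), frames=[3,1,4]
Step 8: ref 2 → FAULT (evict 3), frames=[2,1,4]
Step 9: ref 4 → HIT, frames=[2,1,4]
Step 10: ref 2 → HIT, frames=[2,1,4]
Step 11: ref 4 → HIT, frames=[2,1,4]
Step 12: ref 2 → HIT, frames=[2,1,4]
Step 13: ref 2 → HIT, frames=[2,1,4]
Step 14: ref 4 → HIT, frames=[2,1,4]
Step 15: ref 1 → HIT, frames=[2,1,4]
Total faults: 6

Answer: 6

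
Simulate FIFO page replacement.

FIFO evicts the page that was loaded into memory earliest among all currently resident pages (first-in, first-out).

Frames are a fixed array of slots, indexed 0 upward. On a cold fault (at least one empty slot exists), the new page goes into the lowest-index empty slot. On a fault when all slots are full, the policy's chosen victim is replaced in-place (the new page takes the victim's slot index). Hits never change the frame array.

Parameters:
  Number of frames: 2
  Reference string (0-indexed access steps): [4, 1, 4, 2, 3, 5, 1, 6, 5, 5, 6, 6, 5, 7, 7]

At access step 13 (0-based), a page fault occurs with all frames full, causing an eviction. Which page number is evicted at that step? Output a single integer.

Answer: 6

Derivation:
Step 0: ref 4 -> FAULT, frames=[4,-]
Step 1: ref 1 -> FAULT, frames=[4,1]
Step 2: ref 4 -> HIT, frames=[4,1]
Step 3: ref 2 -> FAULT, evict 4, frames=[2,1]
Step 4: ref 3 -> FAULT, evict 1, frames=[2,3]
Step 5: ref 5 -> FAULT, evict 2, frames=[5,3]
Step 6: ref 1 -> FAULT, evict 3, frames=[5,1]
Step 7: ref 6 -> FAULT, evict 5, frames=[6,1]
Step 8: ref 5 -> FAULT, evict 1, frames=[6,5]
Step 9: ref 5 -> HIT, frames=[6,5]
Step 10: ref 6 -> HIT, frames=[6,5]
Step 11: ref 6 -> HIT, frames=[6,5]
Step 12: ref 5 -> HIT, frames=[6,5]
Step 13: ref 7 -> FAULT, evict 6, frames=[7,5]
At step 13: evicted page 6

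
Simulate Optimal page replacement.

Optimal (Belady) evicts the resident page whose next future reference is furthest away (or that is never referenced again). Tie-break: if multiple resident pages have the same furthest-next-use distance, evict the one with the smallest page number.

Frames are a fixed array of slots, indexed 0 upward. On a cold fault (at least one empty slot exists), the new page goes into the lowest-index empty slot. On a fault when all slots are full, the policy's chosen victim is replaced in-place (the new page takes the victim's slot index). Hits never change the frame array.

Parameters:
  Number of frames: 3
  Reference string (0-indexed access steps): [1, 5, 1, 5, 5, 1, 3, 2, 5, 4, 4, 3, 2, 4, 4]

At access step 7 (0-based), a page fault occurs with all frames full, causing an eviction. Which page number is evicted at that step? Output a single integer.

Step 0: ref 1 -> FAULT, frames=[1,-,-]
Step 1: ref 5 -> FAULT, frames=[1,5,-]
Step 2: ref 1 -> HIT, frames=[1,5,-]
Step 3: ref 5 -> HIT, frames=[1,5,-]
Step 4: ref 5 -> HIT, frames=[1,5,-]
Step 5: ref 1 -> HIT, frames=[1,5,-]
Step 6: ref 3 -> FAULT, frames=[1,5,3]
Step 7: ref 2 -> FAULT, evict 1, frames=[2,5,3]
At step 7: evicted page 1

Answer: 1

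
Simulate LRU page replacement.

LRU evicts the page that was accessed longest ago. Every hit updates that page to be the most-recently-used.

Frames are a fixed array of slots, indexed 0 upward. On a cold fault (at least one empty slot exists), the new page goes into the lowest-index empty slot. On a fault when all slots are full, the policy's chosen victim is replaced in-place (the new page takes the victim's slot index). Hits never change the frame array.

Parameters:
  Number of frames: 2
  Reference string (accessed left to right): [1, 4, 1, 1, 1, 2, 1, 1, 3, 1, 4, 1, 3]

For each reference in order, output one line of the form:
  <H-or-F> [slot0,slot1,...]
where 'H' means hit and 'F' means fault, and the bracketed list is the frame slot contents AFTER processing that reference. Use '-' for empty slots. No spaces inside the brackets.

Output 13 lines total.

F [1,-]
F [1,4]
H [1,4]
H [1,4]
H [1,4]
F [1,2]
H [1,2]
H [1,2]
F [1,3]
H [1,3]
F [1,4]
H [1,4]
F [1,3]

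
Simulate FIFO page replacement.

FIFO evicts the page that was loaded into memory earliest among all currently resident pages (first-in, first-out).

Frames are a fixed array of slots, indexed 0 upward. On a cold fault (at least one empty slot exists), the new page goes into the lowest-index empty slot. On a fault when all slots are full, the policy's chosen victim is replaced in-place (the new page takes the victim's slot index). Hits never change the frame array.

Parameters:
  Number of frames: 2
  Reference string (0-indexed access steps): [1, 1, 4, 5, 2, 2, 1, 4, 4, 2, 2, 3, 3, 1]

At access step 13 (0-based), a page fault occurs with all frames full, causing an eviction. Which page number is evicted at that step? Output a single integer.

Answer: 2

Derivation:
Step 0: ref 1 -> FAULT, frames=[1,-]
Step 1: ref 1 -> HIT, frames=[1,-]
Step 2: ref 4 -> FAULT, frames=[1,4]
Step 3: ref 5 -> FAULT, evict 1, frames=[5,4]
Step 4: ref 2 -> FAULT, evict 4, frames=[5,2]
Step 5: ref 2 -> HIT, frames=[5,2]
Step 6: ref 1 -> FAULT, evict 5, frames=[1,2]
Step 7: ref 4 -> FAULT, evict 2, frames=[1,4]
Step 8: ref 4 -> HIT, frames=[1,4]
Step 9: ref 2 -> FAULT, evict 1, frames=[2,4]
Step 10: ref 2 -> HIT, frames=[2,4]
Step 11: ref 3 -> FAULT, evict 4, frames=[2,3]
Step 12: ref 3 -> HIT, frames=[2,3]
Step 13: ref 1 -> FAULT, evict 2, frames=[1,3]
At step 13: evicted page 2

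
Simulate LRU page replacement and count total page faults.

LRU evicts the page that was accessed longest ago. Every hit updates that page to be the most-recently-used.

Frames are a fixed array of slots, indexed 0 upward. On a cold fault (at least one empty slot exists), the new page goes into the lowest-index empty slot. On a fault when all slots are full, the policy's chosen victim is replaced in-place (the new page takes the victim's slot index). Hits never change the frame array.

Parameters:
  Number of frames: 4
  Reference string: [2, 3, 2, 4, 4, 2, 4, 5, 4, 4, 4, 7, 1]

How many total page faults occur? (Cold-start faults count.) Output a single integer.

Answer: 6

Derivation:
Step 0: ref 2 → FAULT, frames=[2,-,-,-]
Step 1: ref 3 → FAULT, frames=[2,3,-,-]
Step 2: ref 2 → HIT, frames=[2,3,-,-]
Step 3: ref 4 → FAULT, frames=[2,3,4,-]
Step 4: ref 4 → HIT, frames=[2,3,4,-]
Step 5: ref 2 → HIT, frames=[2,3,4,-]
Step 6: ref 4 → HIT, frames=[2,3,4,-]
Step 7: ref 5 → FAULT, frames=[2,3,4,5]
Step 8: ref 4 → HIT, frames=[2,3,4,5]
Step 9: ref 4 → HIT, frames=[2,3,4,5]
Step 10: ref 4 → HIT, frames=[2,3,4,5]
Step 11: ref 7 → FAULT (evict 3), frames=[2,7,4,5]
Step 12: ref 1 → FAULT (evict 2), frames=[1,7,4,5]
Total faults: 6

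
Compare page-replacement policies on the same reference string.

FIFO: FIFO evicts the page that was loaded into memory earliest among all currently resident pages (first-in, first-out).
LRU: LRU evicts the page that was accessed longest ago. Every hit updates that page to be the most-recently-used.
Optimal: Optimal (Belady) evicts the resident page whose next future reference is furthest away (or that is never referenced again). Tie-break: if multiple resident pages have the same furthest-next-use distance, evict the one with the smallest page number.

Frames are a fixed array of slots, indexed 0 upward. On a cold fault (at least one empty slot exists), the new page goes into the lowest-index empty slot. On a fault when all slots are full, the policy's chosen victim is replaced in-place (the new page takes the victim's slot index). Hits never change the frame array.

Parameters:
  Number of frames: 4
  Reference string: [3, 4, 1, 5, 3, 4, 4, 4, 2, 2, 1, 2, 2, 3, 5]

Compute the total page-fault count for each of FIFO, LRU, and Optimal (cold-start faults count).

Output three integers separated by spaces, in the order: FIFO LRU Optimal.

Answer: 6 7 5

Derivation:
--- FIFO ---
  step 0: ref 3 -> FAULT, frames=[3,-,-,-] (faults so far: 1)
  step 1: ref 4 -> FAULT, frames=[3,4,-,-] (faults so far: 2)
  step 2: ref 1 -> FAULT, frames=[3,4,1,-] (faults so far: 3)
  step 3: ref 5 -> FAULT, frames=[3,4,1,5] (faults so far: 4)
  step 4: ref 3 -> HIT, frames=[3,4,1,5] (faults so far: 4)
  step 5: ref 4 -> HIT, frames=[3,4,1,5] (faults so far: 4)
  step 6: ref 4 -> HIT, frames=[3,4,1,5] (faults so far: 4)
  step 7: ref 4 -> HIT, frames=[3,4,1,5] (faults so far: 4)
  step 8: ref 2 -> FAULT, evict 3, frames=[2,4,1,5] (faults so far: 5)
  step 9: ref 2 -> HIT, frames=[2,4,1,5] (faults so far: 5)
  step 10: ref 1 -> HIT, frames=[2,4,1,5] (faults so far: 5)
  step 11: ref 2 -> HIT, frames=[2,4,1,5] (faults so far: 5)
  step 12: ref 2 -> HIT, frames=[2,4,1,5] (faults so far: 5)
  step 13: ref 3 -> FAULT, evict 4, frames=[2,3,1,5] (faults so far: 6)
  step 14: ref 5 -> HIT, frames=[2,3,1,5] (faults so far: 6)
  FIFO total faults: 6
--- LRU ---
  step 0: ref 3 -> FAULT, frames=[3,-,-,-] (faults so far: 1)
  step 1: ref 4 -> FAULT, frames=[3,4,-,-] (faults so far: 2)
  step 2: ref 1 -> FAULT, frames=[3,4,1,-] (faults so far: 3)
  step 3: ref 5 -> FAULT, frames=[3,4,1,5] (faults so far: 4)
  step 4: ref 3 -> HIT, frames=[3,4,1,5] (faults so far: 4)
  step 5: ref 4 -> HIT, frames=[3,4,1,5] (faults so far: 4)
  step 6: ref 4 -> HIT, frames=[3,4,1,5] (faults so far: 4)
  step 7: ref 4 -> HIT, frames=[3,4,1,5] (faults so far: 4)
  step 8: ref 2 -> FAULT, evict 1, frames=[3,4,2,5] (faults so far: 5)
  step 9: ref 2 -> HIT, frames=[3,4,2,5] (faults so far: 5)
  step 10: ref 1 -> FAULT, evict 5, frames=[3,4,2,1] (faults so far: 6)
  step 11: ref 2 -> HIT, frames=[3,4,2,1] (faults so far: 6)
  step 12: ref 2 -> HIT, frames=[3,4,2,1] (faults so far: 6)
  step 13: ref 3 -> HIT, frames=[3,4,2,1] (faults so far: 6)
  step 14: ref 5 -> FAULT, evict 4, frames=[3,5,2,1] (faults so far: 7)
  LRU total faults: 7
--- Optimal ---
  step 0: ref 3 -> FAULT, frames=[3,-,-,-] (faults so far: 1)
  step 1: ref 4 -> FAULT, frames=[3,4,-,-] (faults so far: 2)
  step 2: ref 1 -> FAULT, frames=[3,4,1,-] (faults so far: 3)
  step 3: ref 5 -> FAULT, frames=[3,4,1,5] (faults so far: 4)
  step 4: ref 3 -> HIT, frames=[3,4,1,5] (faults so far: 4)
  step 5: ref 4 -> HIT, frames=[3,4,1,5] (faults so far: 4)
  step 6: ref 4 -> HIT, frames=[3,4,1,5] (faults so far: 4)
  step 7: ref 4 -> HIT, frames=[3,4,1,5] (faults so far: 4)
  step 8: ref 2 -> FAULT, evict 4, frames=[3,2,1,5] (faults so far: 5)
  step 9: ref 2 -> HIT, frames=[3,2,1,5] (faults so far: 5)
  step 10: ref 1 -> HIT, frames=[3,2,1,5] (faults so far: 5)
  step 11: ref 2 -> HIT, frames=[3,2,1,5] (faults so far: 5)
  step 12: ref 2 -> HIT, frames=[3,2,1,5] (faults so far: 5)
  step 13: ref 3 -> HIT, frames=[3,2,1,5] (faults so far: 5)
  step 14: ref 5 -> HIT, frames=[3,2,1,5] (faults so far: 5)
  Optimal total faults: 5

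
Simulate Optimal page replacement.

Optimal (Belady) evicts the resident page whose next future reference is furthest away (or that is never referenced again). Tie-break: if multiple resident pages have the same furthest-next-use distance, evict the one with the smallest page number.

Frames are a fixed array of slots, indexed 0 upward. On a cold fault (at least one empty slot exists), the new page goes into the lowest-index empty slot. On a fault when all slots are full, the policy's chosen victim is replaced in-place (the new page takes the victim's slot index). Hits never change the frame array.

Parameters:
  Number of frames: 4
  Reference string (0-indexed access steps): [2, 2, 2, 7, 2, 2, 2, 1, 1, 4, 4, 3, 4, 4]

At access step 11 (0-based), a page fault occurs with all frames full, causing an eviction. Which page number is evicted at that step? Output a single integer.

Step 0: ref 2 -> FAULT, frames=[2,-,-,-]
Step 1: ref 2 -> HIT, frames=[2,-,-,-]
Step 2: ref 2 -> HIT, frames=[2,-,-,-]
Step 3: ref 7 -> FAULT, frames=[2,7,-,-]
Step 4: ref 2 -> HIT, frames=[2,7,-,-]
Step 5: ref 2 -> HIT, frames=[2,7,-,-]
Step 6: ref 2 -> HIT, frames=[2,7,-,-]
Step 7: ref 1 -> FAULT, frames=[2,7,1,-]
Step 8: ref 1 -> HIT, frames=[2,7,1,-]
Step 9: ref 4 -> FAULT, frames=[2,7,1,4]
Step 10: ref 4 -> HIT, frames=[2,7,1,4]
Step 11: ref 3 -> FAULT, evict 1, frames=[2,7,3,4]
At step 11: evicted page 1

Answer: 1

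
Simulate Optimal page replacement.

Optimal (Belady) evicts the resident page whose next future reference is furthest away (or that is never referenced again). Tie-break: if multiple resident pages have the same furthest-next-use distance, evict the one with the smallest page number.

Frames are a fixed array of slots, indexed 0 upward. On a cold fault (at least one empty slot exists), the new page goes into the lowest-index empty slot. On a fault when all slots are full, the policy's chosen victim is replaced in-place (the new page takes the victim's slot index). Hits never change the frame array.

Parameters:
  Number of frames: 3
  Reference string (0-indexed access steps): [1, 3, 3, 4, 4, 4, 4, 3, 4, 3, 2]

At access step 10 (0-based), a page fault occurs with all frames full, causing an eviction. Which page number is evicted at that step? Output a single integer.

Step 0: ref 1 -> FAULT, frames=[1,-,-]
Step 1: ref 3 -> FAULT, frames=[1,3,-]
Step 2: ref 3 -> HIT, frames=[1,3,-]
Step 3: ref 4 -> FAULT, frames=[1,3,4]
Step 4: ref 4 -> HIT, frames=[1,3,4]
Step 5: ref 4 -> HIT, frames=[1,3,4]
Step 6: ref 4 -> HIT, frames=[1,3,4]
Step 7: ref 3 -> HIT, frames=[1,3,4]
Step 8: ref 4 -> HIT, frames=[1,3,4]
Step 9: ref 3 -> HIT, frames=[1,3,4]
Step 10: ref 2 -> FAULT, evict 1, frames=[2,3,4]
At step 10: evicted page 1

Answer: 1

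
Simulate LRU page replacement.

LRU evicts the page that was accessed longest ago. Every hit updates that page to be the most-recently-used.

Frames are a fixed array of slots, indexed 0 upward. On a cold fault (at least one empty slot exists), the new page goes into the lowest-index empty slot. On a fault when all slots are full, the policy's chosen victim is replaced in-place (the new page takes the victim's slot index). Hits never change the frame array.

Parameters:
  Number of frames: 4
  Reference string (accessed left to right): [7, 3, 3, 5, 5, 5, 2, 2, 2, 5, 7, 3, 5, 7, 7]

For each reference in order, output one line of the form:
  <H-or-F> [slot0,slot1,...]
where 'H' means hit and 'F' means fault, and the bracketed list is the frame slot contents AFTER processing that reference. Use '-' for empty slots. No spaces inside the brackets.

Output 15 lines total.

F [7,-,-,-]
F [7,3,-,-]
H [7,3,-,-]
F [7,3,5,-]
H [7,3,5,-]
H [7,3,5,-]
F [7,3,5,2]
H [7,3,5,2]
H [7,3,5,2]
H [7,3,5,2]
H [7,3,5,2]
H [7,3,5,2]
H [7,3,5,2]
H [7,3,5,2]
H [7,3,5,2]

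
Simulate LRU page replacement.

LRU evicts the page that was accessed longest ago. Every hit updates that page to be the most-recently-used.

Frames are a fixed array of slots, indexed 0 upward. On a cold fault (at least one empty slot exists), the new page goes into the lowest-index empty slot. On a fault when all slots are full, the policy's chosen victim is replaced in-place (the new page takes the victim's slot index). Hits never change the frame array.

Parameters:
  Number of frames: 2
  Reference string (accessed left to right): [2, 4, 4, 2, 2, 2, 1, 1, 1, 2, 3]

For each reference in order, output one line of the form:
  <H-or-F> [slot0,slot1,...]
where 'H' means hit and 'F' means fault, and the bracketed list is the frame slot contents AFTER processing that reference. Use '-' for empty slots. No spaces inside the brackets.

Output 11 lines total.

F [2,-]
F [2,4]
H [2,4]
H [2,4]
H [2,4]
H [2,4]
F [2,1]
H [2,1]
H [2,1]
H [2,1]
F [2,3]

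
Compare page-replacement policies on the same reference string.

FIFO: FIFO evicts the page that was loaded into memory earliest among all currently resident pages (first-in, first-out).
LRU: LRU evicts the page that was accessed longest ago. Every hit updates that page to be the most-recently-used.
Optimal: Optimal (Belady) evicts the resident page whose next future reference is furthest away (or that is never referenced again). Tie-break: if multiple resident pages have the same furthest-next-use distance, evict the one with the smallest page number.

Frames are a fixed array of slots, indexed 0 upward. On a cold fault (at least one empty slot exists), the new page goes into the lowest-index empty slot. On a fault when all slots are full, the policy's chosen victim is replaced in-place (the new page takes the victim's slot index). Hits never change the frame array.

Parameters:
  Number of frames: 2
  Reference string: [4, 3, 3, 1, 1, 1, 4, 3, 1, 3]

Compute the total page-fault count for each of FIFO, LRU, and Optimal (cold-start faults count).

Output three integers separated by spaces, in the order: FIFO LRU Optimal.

--- FIFO ---
  step 0: ref 4 -> FAULT, frames=[4,-] (faults so far: 1)
  step 1: ref 3 -> FAULT, frames=[4,3] (faults so far: 2)
  step 2: ref 3 -> HIT, frames=[4,3] (faults so far: 2)
  step 3: ref 1 -> FAULT, evict 4, frames=[1,3] (faults so far: 3)
  step 4: ref 1 -> HIT, frames=[1,3] (faults so far: 3)
  step 5: ref 1 -> HIT, frames=[1,3] (faults so far: 3)
  step 6: ref 4 -> FAULT, evict 3, frames=[1,4] (faults so far: 4)
  step 7: ref 3 -> FAULT, evict 1, frames=[3,4] (faults so far: 5)
  step 8: ref 1 -> FAULT, evict 4, frames=[3,1] (faults so far: 6)
  step 9: ref 3 -> HIT, frames=[3,1] (faults so far: 6)
  FIFO total faults: 6
--- LRU ---
  step 0: ref 4 -> FAULT, frames=[4,-] (faults so far: 1)
  step 1: ref 3 -> FAULT, frames=[4,3] (faults so far: 2)
  step 2: ref 3 -> HIT, frames=[4,3] (faults so far: 2)
  step 3: ref 1 -> FAULT, evict 4, frames=[1,3] (faults so far: 3)
  step 4: ref 1 -> HIT, frames=[1,3] (faults so far: 3)
  step 5: ref 1 -> HIT, frames=[1,3] (faults so far: 3)
  step 6: ref 4 -> FAULT, evict 3, frames=[1,4] (faults so far: 4)
  step 7: ref 3 -> FAULT, evict 1, frames=[3,4] (faults so far: 5)
  step 8: ref 1 -> FAULT, evict 4, frames=[3,1] (faults so far: 6)
  step 9: ref 3 -> HIT, frames=[3,1] (faults so far: 6)
  LRU total faults: 6
--- Optimal ---
  step 0: ref 4 -> FAULT, frames=[4,-] (faults so far: 1)
  step 1: ref 3 -> FAULT, frames=[4,3] (faults so far: 2)
  step 2: ref 3 -> HIT, frames=[4,3] (faults so far: 2)
  step 3: ref 1 -> FAULT, evict 3, frames=[4,1] (faults so far: 3)
  step 4: ref 1 -> HIT, frames=[4,1] (faults so far: 3)
  step 5: ref 1 -> HIT, frames=[4,1] (faults so far: 3)
  step 6: ref 4 -> HIT, frames=[4,1] (faults so far: 3)
  step 7: ref 3 -> FAULT, evict 4, frames=[3,1] (faults so far: 4)
  step 8: ref 1 -> HIT, frames=[3,1] (faults so far: 4)
  step 9: ref 3 -> HIT, frames=[3,1] (faults so far: 4)
  Optimal total faults: 4

Answer: 6 6 4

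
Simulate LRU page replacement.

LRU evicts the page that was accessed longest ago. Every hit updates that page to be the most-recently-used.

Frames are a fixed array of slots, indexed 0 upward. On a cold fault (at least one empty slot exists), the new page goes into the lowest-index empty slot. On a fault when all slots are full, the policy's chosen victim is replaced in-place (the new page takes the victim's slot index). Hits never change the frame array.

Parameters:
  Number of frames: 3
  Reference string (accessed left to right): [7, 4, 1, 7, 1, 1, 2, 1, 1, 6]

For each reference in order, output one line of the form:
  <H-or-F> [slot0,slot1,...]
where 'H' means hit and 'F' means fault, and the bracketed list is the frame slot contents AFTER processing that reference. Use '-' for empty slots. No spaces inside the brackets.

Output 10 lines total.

F [7,-,-]
F [7,4,-]
F [7,4,1]
H [7,4,1]
H [7,4,1]
H [7,4,1]
F [7,2,1]
H [7,2,1]
H [7,2,1]
F [6,2,1]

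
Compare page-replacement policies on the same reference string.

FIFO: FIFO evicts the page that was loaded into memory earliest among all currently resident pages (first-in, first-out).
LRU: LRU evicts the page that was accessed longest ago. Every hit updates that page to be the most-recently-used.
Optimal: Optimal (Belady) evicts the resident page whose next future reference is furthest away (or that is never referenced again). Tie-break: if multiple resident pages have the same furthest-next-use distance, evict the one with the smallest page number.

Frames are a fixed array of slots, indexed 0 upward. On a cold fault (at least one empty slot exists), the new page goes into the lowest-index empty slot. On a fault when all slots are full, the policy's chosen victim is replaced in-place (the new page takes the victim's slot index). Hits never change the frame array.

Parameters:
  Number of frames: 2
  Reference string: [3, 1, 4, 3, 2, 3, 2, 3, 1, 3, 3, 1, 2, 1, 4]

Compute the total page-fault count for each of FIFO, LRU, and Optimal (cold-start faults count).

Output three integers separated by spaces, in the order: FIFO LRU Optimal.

Answer: 10 8 7

Derivation:
--- FIFO ---
  step 0: ref 3 -> FAULT, frames=[3,-] (faults so far: 1)
  step 1: ref 1 -> FAULT, frames=[3,1] (faults so far: 2)
  step 2: ref 4 -> FAULT, evict 3, frames=[4,1] (faults so far: 3)
  step 3: ref 3 -> FAULT, evict 1, frames=[4,3] (faults so far: 4)
  step 4: ref 2 -> FAULT, evict 4, frames=[2,3] (faults so far: 5)
  step 5: ref 3 -> HIT, frames=[2,3] (faults so far: 5)
  step 6: ref 2 -> HIT, frames=[2,3] (faults so far: 5)
  step 7: ref 3 -> HIT, frames=[2,3] (faults so far: 5)
  step 8: ref 1 -> FAULT, evict 3, frames=[2,1] (faults so far: 6)
  step 9: ref 3 -> FAULT, evict 2, frames=[3,1] (faults so far: 7)
  step 10: ref 3 -> HIT, frames=[3,1] (faults so far: 7)
  step 11: ref 1 -> HIT, frames=[3,1] (faults so far: 7)
  step 12: ref 2 -> FAULT, evict 1, frames=[3,2] (faults so far: 8)
  step 13: ref 1 -> FAULT, evict 3, frames=[1,2] (faults so far: 9)
  step 14: ref 4 -> FAULT, evict 2, frames=[1,4] (faults so far: 10)
  FIFO total faults: 10
--- LRU ---
  step 0: ref 3 -> FAULT, frames=[3,-] (faults so far: 1)
  step 1: ref 1 -> FAULT, frames=[3,1] (faults so far: 2)
  step 2: ref 4 -> FAULT, evict 3, frames=[4,1] (faults so far: 3)
  step 3: ref 3 -> FAULT, evict 1, frames=[4,3] (faults so far: 4)
  step 4: ref 2 -> FAULT, evict 4, frames=[2,3] (faults so far: 5)
  step 5: ref 3 -> HIT, frames=[2,3] (faults so far: 5)
  step 6: ref 2 -> HIT, frames=[2,3] (faults so far: 5)
  step 7: ref 3 -> HIT, frames=[2,3] (faults so far: 5)
  step 8: ref 1 -> FAULT, evict 2, frames=[1,3] (faults so far: 6)
  step 9: ref 3 -> HIT, frames=[1,3] (faults so far: 6)
  step 10: ref 3 -> HIT, frames=[1,3] (faults so far: 6)
  step 11: ref 1 -> HIT, frames=[1,3] (faults so far: 6)
  step 12: ref 2 -> FAULT, evict 3, frames=[1,2] (faults so far: 7)
  step 13: ref 1 -> HIT, frames=[1,2] (faults so far: 7)
  step 14: ref 4 -> FAULT, evict 2, frames=[1,4] (faults so far: 8)
  LRU total faults: 8
--- Optimal ---
  step 0: ref 3 -> FAULT, frames=[3,-] (faults so far: 1)
  step 1: ref 1 -> FAULT, frames=[3,1] (faults so far: 2)
  step 2: ref 4 -> FAULT, evict 1, frames=[3,4] (faults so far: 3)
  step 3: ref 3 -> HIT, frames=[3,4] (faults so far: 3)
  step 4: ref 2 -> FAULT, evict 4, frames=[3,2] (faults so far: 4)
  step 5: ref 3 -> HIT, frames=[3,2] (faults so far: 4)
  step 6: ref 2 -> HIT, frames=[3,2] (faults so far: 4)
  step 7: ref 3 -> HIT, frames=[3,2] (faults so far: 4)
  step 8: ref 1 -> FAULT, evict 2, frames=[3,1] (faults so far: 5)
  step 9: ref 3 -> HIT, frames=[3,1] (faults so far: 5)
  step 10: ref 3 -> HIT, frames=[3,1] (faults so far: 5)
  step 11: ref 1 -> HIT, frames=[3,1] (faults so far: 5)
  step 12: ref 2 -> FAULT, evict 3, frames=[2,1] (faults so far: 6)
  step 13: ref 1 -> HIT, frames=[2,1] (faults so far: 6)
  step 14: ref 4 -> FAULT, evict 1, frames=[2,4] (faults so far: 7)
  Optimal total faults: 7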